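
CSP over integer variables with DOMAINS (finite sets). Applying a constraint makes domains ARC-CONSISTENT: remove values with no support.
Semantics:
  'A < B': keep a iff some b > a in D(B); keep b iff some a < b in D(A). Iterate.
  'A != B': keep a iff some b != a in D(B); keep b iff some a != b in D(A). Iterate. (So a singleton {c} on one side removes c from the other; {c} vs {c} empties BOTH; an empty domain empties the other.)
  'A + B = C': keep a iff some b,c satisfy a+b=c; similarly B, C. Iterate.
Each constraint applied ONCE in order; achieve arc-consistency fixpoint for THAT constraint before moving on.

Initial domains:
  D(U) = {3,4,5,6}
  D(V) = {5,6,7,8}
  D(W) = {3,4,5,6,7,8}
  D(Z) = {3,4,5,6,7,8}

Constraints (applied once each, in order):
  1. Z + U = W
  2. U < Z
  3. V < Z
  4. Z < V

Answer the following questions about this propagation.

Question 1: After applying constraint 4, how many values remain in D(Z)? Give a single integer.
Constraint 1 (Z + U = W) on D(Z)={3,4,5,6,7,8} D(U)={3,4,5,6} D(W)={3,4,5,6,7,8}: Z {3,4,5,6,7,8}->{3,4,5}; U {3,4,5,6}->{3,4,5}; W {3,4,5,6,7,8}->{6,7,8}
Constraint 2 (U < Z) on D(U)={3,4,5} D(Z)={3,4,5}: U {3,4,5}->{3,4}; Z {3,4,5}->{4,5}
Constraint 3 (V < Z) on D(V)={5,6,7,8} D(Z)={4,5}: V {5,6,7,8}->{}; Z {4,5}->{}
Constraint 4 (Z < V) on D(Z)={} D(V)={}: no change
So after constraint 4: D(Z)={}, size = 0

Answer: 0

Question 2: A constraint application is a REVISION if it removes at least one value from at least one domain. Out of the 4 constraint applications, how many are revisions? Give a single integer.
Constraint 1 (Z + U = W) on D(Z)={3,4,5,6,7,8} D(U)={3,4,5,6} D(W)={3,4,5,6,7,8}: Z {3,4,5,6,7,8}->{3,4,5}; U {3,4,5,6}->{3,4,5}; W {3,4,5,6,7,8}->{6,7,8} => REVISION
Constraint 2 (U < Z) on D(U)={3,4,5} D(Z)={3,4,5}: U {3,4,5}->{3,4}; Z {3,4,5}->{4,5} => REVISION
Constraint 3 (V < Z) on D(V)={5,6,7,8} D(Z)={4,5}: V {5,6,7,8}->{}; Z {4,5}->{} => REVISION
Constraint 4 (Z < V) on D(Z)={} D(V)={}: no change => not a revision
Total revisions = 3

Answer: 3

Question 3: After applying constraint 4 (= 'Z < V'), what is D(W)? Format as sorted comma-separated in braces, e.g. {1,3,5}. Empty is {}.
Constraint 1 (Z + U = W) on D(Z)={3,4,5,6,7,8} D(U)={3,4,5,6} D(W)={3,4,5,6,7,8}: Z {3,4,5,6,7,8}->{3,4,5}; U {3,4,5,6}->{3,4,5}; W {3,4,5,6,7,8}->{6,7,8}
Constraint 2 (U < Z) on D(U)={3,4,5} D(Z)={3,4,5}: U {3,4,5}->{3,4}; Z {3,4,5}->{4,5}
Constraint 3 (V < Z) on D(V)={5,6,7,8} D(Z)={4,5}: V {5,6,7,8}->{}; Z {4,5}->{}
Constraint 4 (Z < V) on D(Z)={} D(V)={}: no change
So after constraint 4: D(W) = {6,7,8}

Answer: {6,7,8}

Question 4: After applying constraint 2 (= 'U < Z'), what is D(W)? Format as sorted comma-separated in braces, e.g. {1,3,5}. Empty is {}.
Constraint 1 (Z + U = W) on D(Z)={3,4,5,6,7,8} D(U)={3,4,5,6} D(W)={3,4,5,6,7,8}: Z {3,4,5,6,7,8}->{3,4,5}; U {3,4,5,6}->{3,4,5}; W {3,4,5,6,7,8}->{6,7,8}
Constraint 2 (U < Z) on D(U)={3,4,5} D(Z)={3,4,5}: U {3,4,5}->{3,4}; Z {3,4,5}->{4,5}
So after constraint 2: D(W) = {6,7,8}

Answer: {6,7,8}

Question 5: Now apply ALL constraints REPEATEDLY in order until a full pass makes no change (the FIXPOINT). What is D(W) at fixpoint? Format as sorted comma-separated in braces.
Answer: {}

Derivation:
pass 0 (initial): D(W)={3,4,5,6,7,8}
pass 1: U {3,4,5,6}->{3,4}; V {5,6,7,8}->{}; W {3,4,5,6,7,8}->{6,7,8}; Z {3,4,5,6,7,8}->{}
pass 2: U {3,4}->{}; W {6,7,8}->{}
pass 3: no change
Fixpoint after 3 passes: D(W) = {}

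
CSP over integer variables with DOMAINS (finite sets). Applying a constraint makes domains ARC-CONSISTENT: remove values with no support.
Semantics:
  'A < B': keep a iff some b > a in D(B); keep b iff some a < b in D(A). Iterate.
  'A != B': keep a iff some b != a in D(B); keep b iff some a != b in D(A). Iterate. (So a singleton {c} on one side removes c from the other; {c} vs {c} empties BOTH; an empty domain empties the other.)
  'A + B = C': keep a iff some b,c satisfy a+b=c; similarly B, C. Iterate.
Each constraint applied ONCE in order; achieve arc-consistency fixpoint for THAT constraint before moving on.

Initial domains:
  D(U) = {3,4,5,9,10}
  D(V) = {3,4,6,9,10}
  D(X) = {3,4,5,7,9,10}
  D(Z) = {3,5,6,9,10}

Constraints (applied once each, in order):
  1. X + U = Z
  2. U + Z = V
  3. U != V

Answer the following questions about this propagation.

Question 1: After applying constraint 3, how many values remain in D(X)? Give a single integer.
Answer: 4

Derivation:
Constraint 1 (X + U = Z) on D(X)={3,4,5,7,9,10} D(U)={3,4,5,9,10} D(Z)={3,5,6,9,10}: X {3,4,5,7,9,10}->{3,4,5,7}; U {3,4,5,9,10}->{3,4,5}; Z {3,5,6,9,10}->{6,9,10}
Constraint 2 (U + Z = V) on D(U)={3,4,5} D(Z)={6,9,10} D(V)={3,4,6,9,10}: U {3,4,5}->{3,4}; Z {6,9,10}->{6}; V {3,4,6,9,10}->{9,10}
Constraint 3 (U != V) on D(U)={3,4} D(V)={9,10}: no change
So after constraint 3: D(X)={3,4,5,7}, size = 4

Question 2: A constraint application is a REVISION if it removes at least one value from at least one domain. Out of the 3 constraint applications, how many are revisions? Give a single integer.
Answer: 2

Derivation:
Constraint 1 (X + U = Z) on D(X)={3,4,5,7,9,10} D(U)={3,4,5,9,10} D(Z)={3,5,6,9,10}: X {3,4,5,7,9,10}->{3,4,5,7}; U {3,4,5,9,10}->{3,4,5}; Z {3,5,6,9,10}->{6,9,10} => REVISION
Constraint 2 (U + Z = V) on D(U)={3,4,5} D(Z)={6,9,10} D(V)={3,4,6,9,10}: U {3,4,5}->{3,4}; Z {6,9,10}->{6}; V {3,4,6,9,10}->{9,10} => REVISION
Constraint 3 (U != V) on D(U)={3,4} D(V)={9,10}: no change => not a revision
Total revisions = 2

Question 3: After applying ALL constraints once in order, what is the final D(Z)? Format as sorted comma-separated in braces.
Constraint 1 (X + U = Z) on D(X)={3,4,5,7,9,10} D(U)={3,4,5,9,10} D(Z)={3,5,6,9,10}: X {3,4,5,7,9,10}->{3,4,5,7}; U {3,4,5,9,10}->{3,4,5}; Z {3,5,6,9,10}->{6,9,10}
Constraint 2 (U + Z = V) on D(U)={3,4,5} D(Z)={6,9,10} D(V)={3,4,6,9,10}: U {3,4,5}->{3,4}; Z {6,9,10}->{6}; V {3,4,6,9,10}->{9,10}
Constraint 3 (U != V) on D(U)={3,4} D(V)={9,10}: no change
So after all 3 constraints: D(Z) = {6}

Answer: {6}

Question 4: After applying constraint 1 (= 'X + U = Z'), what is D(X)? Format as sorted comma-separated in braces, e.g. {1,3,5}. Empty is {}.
Answer: {3,4,5,7}

Derivation:
Constraint 1 (X + U = Z) on D(X)={3,4,5,7,9,10} D(U)={3,4,5,9,10} D(Z)={3,5,6,9,10}: X {3,4,5,7,9,10}->{3,4,5,7}; U {3,4,5,9,10}->{3,4,5}; Z {3,5,6,9,10}->{6,9,10}
So after constraint 1: D(X) = {3,4,5,7}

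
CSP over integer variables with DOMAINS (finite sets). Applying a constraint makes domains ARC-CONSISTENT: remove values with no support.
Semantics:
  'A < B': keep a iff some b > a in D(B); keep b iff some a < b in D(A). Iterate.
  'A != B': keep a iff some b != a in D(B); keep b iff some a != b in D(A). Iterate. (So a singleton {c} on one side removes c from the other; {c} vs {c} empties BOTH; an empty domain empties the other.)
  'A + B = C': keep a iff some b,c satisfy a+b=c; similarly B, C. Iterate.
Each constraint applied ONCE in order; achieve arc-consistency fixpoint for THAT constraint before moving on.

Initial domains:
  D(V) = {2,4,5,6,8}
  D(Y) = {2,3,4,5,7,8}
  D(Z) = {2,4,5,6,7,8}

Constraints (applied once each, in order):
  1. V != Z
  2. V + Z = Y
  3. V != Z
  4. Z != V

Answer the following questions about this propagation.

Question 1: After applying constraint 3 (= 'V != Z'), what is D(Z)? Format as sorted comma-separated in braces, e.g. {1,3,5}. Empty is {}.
Constraint 1 (V != Z) on D(V)={2,4,5,6,8} D(Z)={2,4,5,6,7,8}: no change
Constraint 2 (V + Z = Y) on D(V)={2,4,5,6,8} D(Z)={2,4,5,6,7,8} D(Y)={2,3,4,5,7,8}: V {2,4,5,6,8}->{2,4,5,6}; Z {2,4,5,6,7,8}->{2,4,5,6}; Y {2,3,4,5,7,8}->{4,7,8}
Constraint 3 (V != Z) on D(V)={2,4,5,6} D(Z)={2,4,5,6}: no change
So after constraint 3: D(Z) = {2,4,5,6}

Answer: {2,4,5,6}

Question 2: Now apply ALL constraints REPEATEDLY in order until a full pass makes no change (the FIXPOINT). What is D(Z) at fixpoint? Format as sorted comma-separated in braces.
Answer: {2,4,5,6}

Derivation:
pass 0 (initial): D(Z)={2,4,5,6,7,8}
pass 1: V {2,4,5,6,8}->{2,4,5,6}; Y {2,3,4,5,7,8}->{4,7,8}; Z {2,4,5,6,7,8}->{2,4,5,6}
pass 2: no change
Fixpoint after 2 passes: D(Z) = {2,4,5,6}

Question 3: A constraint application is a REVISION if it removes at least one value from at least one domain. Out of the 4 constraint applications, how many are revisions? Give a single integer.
Answer: 1

Derivation:
Constraint 1 (V != Z) on D(V)={2,4,5,6,8} D(Z)={2,4,5,6,7,8}: no change => not a revision
Constraint 2 (V + Z = Y) on D(V)={2,4,5,6,8} D(Z)={2,4,5,6,7,8} D(Y)={2,3,4,5,7,8}: V {2,4,5,6,8}->{2,4,5,6}; Z {2,4,5,6,7,8}->{2,4,5,6}; Y {2,3,4,5,7,8}->{4,7,8} => REVISION
Constraint 3 (V != Z) on D(V)={2,4,5,6} D(Z)={2,4,5,6}: no change => not a revision
Constraint 4 (Z != V) on D(Z)={2,4,5,6} D(V)={2,4,5,6}: no change => not a revision
Total revisions = 1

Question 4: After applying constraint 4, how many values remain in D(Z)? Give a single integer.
Constraint 1 (V != Z) on D(V)={2,4,5,6,8} D(Z)={2,4,5,6,7,8}: no change
Constraint 2 (V + Z = Y) on D(V)={2,4,5,6,8} D(Z)={2,4,5,6,7,8} D(Y)={2,3,4,5,7,8}: V {2,4,5,6,8}->{2,4,5,6}; Z {2,4,5,6,7,8}->{2,4,5,6}; Y {2,3,4,5,7,8}->{4,7,8}
Constraint 3 (V != Z) on D(V)={2,4,5,6} D(Z)={2,4,5,6}: no change
Constraint 4 (Z != V) on D(Z)={2,4,5,6} D(V)={2,4,5,6}: no change
So after constraint 4: D(Z)={2,4,5,6}, size = 4

Answer: 4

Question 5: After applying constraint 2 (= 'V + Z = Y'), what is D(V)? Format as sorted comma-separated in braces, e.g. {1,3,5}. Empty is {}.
Constraint 1 (V != Z) on D(V)={2,4,5,6,8} D(Z)={2,4,5,6,7,8}: no change
Constraint 2 (V + Z = Y) on D(V)={2,4,5,6,8} D(Z)={2,4,5,6,7,8} D(Y)={2,3,4,5,7,8}: V {2,4,5,6,8}->{2,4,5,6}; Z {2,4,5,6,7,8}->{2,4,5,6}; Y {2,3,4,5,7,8}->{4,7,8}
So after constraint 2: D(V) = {2,4,5,6}

Answer: {2,4,5,6}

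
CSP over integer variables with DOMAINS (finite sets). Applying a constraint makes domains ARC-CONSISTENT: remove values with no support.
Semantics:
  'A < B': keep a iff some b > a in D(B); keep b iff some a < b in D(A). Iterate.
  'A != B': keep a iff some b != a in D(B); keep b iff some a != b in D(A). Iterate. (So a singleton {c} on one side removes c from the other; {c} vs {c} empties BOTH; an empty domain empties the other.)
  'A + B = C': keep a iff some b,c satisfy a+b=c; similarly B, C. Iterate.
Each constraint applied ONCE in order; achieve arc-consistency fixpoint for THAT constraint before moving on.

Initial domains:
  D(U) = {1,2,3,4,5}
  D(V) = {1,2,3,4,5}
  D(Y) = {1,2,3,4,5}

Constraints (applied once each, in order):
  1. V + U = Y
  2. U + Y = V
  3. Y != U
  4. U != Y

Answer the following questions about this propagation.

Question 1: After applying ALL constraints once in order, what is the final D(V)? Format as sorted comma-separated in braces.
Constraint 1 (V + U = Y) on D(V)={1,2,3,4,5} D(U)={1,2,3,4,5} D(Y)={1,2,3,4,5}: V {1,2,3,4,5}->{1,2,3,4}; U {1,2,3,4,5}->{1,2,3,4}; Y {1,2,3,4,5}->{2,3,4,5}
Constraint 2 (U + Y = V) on D(U)={1,2,3,4} D(Y)={2,3,4,5} D(V)={1,2,3,4}: U {1,2,3,4}->{1,2}; Y {2,3,4,5}->{2,3}; V {1,2,3,4}->{3,4}
Constraint 3 (Y != U) on D(Y)={2,3} D(U)={1,2}: no change
Constraint 4 (U != Y) on D(U)={1,2} D(Y)={2,3}: no change
So after all 4 constraints: D(V) = {3,4}

Answer: {3,4}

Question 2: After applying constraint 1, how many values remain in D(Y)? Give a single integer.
Answer: 4

Derivation:
Constraint 1 (V + U = Y) on D(V)={1,2,3,4,5} D(U)={1,2,3,4,5} D(Y)={1,2,3,4,5}: V {1,2,3,4,5}->{1,2,3,4}; U {1,2,3,4,5}->{1,2,3,4}; Y {1,2,3,4,5}->{2,3,4,5}
So after constraint 1: D(Y)={2,3,4,5}, size = 4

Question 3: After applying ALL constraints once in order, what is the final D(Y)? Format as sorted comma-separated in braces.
Answer: {2,3}

Derivation:
Constraint 1 (V + U = Y) on D(V)={1,2,3,4,5} D(U)={1,2,3,4,5} D(Y)={1,2,3,4,5}: V {1,2,3,4,5}->{1,2,3,4}; U {1,2,3,4,5}->{1,2,3,4}; Y {1,2,3,4,5}->{2,3,4,5}
Constraint 2 (U + Y = V) on D(U)={1,2,3,4} D(Y)={2,3,4,5} D(V)={1,2,3,4}: U {1,2,3,4}->{1,2}; Y {2,3,4,5}->{2,3}; V {1,2,3,4}->{3,4}
Constraint 3 (Y != U) on D(Y)={2,3} D(U)={1,2}: no change
Constraint 4 (U != Y) on D(U)={1,2} D(Y)={2,3}: no change
So after all 4 constraints: D(Y) = {2,3}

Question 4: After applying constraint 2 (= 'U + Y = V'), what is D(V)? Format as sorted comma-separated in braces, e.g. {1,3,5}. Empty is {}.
Constraint 1 (V + U = Y) on D(V)={1,2,3,4,5} D(U)={1,2,3,4,5} D(Y)={1,2,3,4,5}: V {1,2,3,4,5}->{1,2,3,4}; U {1,2,3,4,5}->{1,2,3,4}; Y {1,2,3,4,5}->{2,3,4,5}
Constraint 2 (U + Y = V) on D(U)={1,2,3,4} D(Y)={2,3,4,5} D(V)={1,2,3,4}: U {1,2,3,4}->{1,2}; Y {2,3,4,5}->{2,3}; V {1,2,3,4}->{3,4}
So after constraint 2: D(V) = {3,4}

Answer: {3,4}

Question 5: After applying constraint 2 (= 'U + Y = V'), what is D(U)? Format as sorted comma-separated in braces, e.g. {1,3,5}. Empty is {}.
Constraint 1 (V + U = Y) on D(V)={1,2,3,4,5} D(U)={1,2,3,4,5} D(Y)={1,2,3,4,5}: V {1,2,3,4,5}->{1,2,3,4}; U {1,2,3,4,5}->{1,2,3,4}; Y {1,2,3,4,5}->{2,3,4,5}
Constraint 2 (U + Y = V) on D(U)={1,2,3,4} D(Y)={2,3,4,5} D(V)={1,2,3,4}: U {1,2,3,4}->{1,2}; Y {2,3,4,5}->{2,3}; V {1,2,3,4}->{3,4}
So after constraint 2: D(U) = {1,2}

Answer: {1,2}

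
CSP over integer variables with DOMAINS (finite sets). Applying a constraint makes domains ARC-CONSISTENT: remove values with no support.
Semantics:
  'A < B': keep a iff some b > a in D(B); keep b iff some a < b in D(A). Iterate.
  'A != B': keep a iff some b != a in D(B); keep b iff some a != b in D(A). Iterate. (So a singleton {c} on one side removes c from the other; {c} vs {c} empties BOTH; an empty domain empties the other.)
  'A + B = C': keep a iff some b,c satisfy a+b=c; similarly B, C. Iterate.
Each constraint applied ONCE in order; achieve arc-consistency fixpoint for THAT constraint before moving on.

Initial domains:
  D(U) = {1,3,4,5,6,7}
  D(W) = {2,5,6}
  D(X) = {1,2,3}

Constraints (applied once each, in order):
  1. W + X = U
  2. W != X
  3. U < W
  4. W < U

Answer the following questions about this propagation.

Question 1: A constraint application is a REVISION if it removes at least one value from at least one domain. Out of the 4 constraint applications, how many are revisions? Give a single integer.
Constraint 1 (W + X = U) on D(W)={2,5,6} D(X)={1,2,3} D(U)={1,3,4,5,6,7}: U {1,3,4,5,6,7}->{3,4,5,6,7} => REVISION
Constraint 2 (W != X) on D(W)={2,5,6} D(X)={1,2,3}: no change => not a revision
Constraint 3 (U < W) on D(U)={3,4,5,6,7} D(W)={2,5,6}: U {3,4,5,6,7}->{3,4,5}; W {2,5,6}->{5,6} => REVISION
Constraint 4 (W < U) on D(W)={5,6} D(U)={3,4,5}: W {5,6}->{}; U {3,4,5}->{} => REVISION
Total revisions = 3

Answer: 3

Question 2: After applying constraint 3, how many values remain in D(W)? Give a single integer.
Answer: 2

Derivation:
Constraint 1 (W + X = U) on D(W)={2,5,6} D(X)={1,2,3} D(U)={1,3,4,5,6,7}: U {1,3,4,5,6,7}->{3,4,5,6,7}
Constraint 2 (W != X) on D(W)={2,5,6} D(X)={1,2,3}: no change
Constraint 3 (U < W) on D(U)={3,4,5,6,7} D(W)={2,5,6}: U {3,4,5,6,7}->{3,4,5}; W {2,5,6}->{5,6}
So after constraint 3: D(W)={5,6}, size = 2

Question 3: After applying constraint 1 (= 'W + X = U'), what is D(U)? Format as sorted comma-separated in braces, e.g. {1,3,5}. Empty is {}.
Constraint 1 (W + X = U) on D(W)={2,5,6} D(X)={1,2,3} D(U)={1,3,4,5,6,7}: U {1,3,4,5,6,7}->{3,4,5,6,7}
So after constraint 1: D(U) = {3,4,5,6,7}

Answer: {3,4,5,6,7}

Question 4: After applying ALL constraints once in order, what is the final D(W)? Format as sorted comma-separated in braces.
Answer: {}

Derivation:
Constraint 1 (W + X = U) on D(W)={2,5,6} D(X)={1,2,3} D(U)={1,3,4,5,6,7}: U {1,3,4,5,6,7}->{3,4,5,6,7}
Constraint 2 (W != X) on D(W)={2,5,6} D(X)={1,2,3}: no change
Constraint 3 (U < W) on D(U)={3,4,5,6,7} D(W)={2,5,6}: U {3,4,5,6,7}->{3,4,5}; W {2,5,6}->{5,6}
Constraint 4 (W < U) on D(W)={5,6} D(U)={3,4,5}: W {5,6}->{}; U {3,4,5}->{}
So after all 4 constraints: D(W) = {}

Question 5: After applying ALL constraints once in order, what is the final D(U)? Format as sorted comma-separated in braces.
Answer: {}

Derivation:
Constraint 1 (W + X = U) on D(W)={2,5,6} D(X)={1,2,3} D(U)={1,3,4,5,6,7}: U {1,3,4,5,6,7}->{3,4,5,6,7}
Constraint 2 (W != X) on D(W)={2,5,6} D(X)={1,2,3}: no change
Constraint 3 (U < W) on D(U)={3,4,5,6,7} D(W)={2,5,6}: U {3,4,5,6,7}->{3,4,5}; W {2,5,6}->{5,6}
Constraint 4 (W < U) on D(W)={5,6} D(U)={3,4,5}: W {5,6}->{}; U {3,4,5}->{}
So after all 4 constraints: D(U) = {}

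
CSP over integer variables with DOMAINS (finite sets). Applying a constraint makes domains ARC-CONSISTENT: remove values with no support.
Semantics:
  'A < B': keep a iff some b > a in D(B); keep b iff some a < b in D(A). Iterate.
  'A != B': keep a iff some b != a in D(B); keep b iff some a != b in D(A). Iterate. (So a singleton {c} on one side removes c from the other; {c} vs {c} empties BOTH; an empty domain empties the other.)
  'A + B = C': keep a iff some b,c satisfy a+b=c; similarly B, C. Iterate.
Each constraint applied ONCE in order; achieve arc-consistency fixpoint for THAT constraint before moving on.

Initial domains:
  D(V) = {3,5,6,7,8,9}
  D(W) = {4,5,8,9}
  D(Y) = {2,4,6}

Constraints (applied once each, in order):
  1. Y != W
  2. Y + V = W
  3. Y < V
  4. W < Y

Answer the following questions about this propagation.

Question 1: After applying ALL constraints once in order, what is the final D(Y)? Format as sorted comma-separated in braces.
Constraint 1 (Y != W) on D(Y)={2,4,6} D(W)={4,5,8,9}: no change
Constraint 2 (Y + V = W) on D(Y)={2,4,6} D(V)={3,5,6,7,8,9} D(W)={4,5,8,9}: V {3,5,6,7,8,9}->{3,5,6,7}; W {4,5,8,9}->{5,8,9}
Constraint 3 (Y < V) on D(Y)={2,4,6} D(V)={3,5,6,7}: no change
Constraint 4 (W < Y) on D(W)={5,8,9} D(Y)={2,4,6}: W {5,8,9}->{5}; Y {2,4,6}->{6}
So after all 4 constraints: D(Y) = {6}

Answer: {6}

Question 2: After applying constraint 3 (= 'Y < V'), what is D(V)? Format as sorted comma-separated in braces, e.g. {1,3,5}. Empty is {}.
Constraint 1 (Y != W) on D(Y)={2,4,6} D(W)={4,5,8,9}: no change
Constraint 2 (Y + V = W) on D(Y)={2,4,6} D(V)={3,5,6,7,8,9} D(W)={4,5,8,9}: V {3,5,6,7,8,9}->{3,5,6,7}; W {4,5,8,9}->{5,8,9}
Constraint 3 (Y < V) on D(Y)={2,4,6} D(V)={3,5,6,7}: no change
So after constraint 3: D(V) = {3,5,6,7}

Answer: {3,5,6,7}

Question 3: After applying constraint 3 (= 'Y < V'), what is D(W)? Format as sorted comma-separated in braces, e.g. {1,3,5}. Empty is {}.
Answer: {5,8,9}

Derivation:
Constraint 1 (Y != W) on D(Y)={2,4,6} D(W)={4,5,8,9}: no change
Constraint 2 (Y + V = W) on D(Y)={2,4,6} D(V)={3,5,6,7,8,9} D(W)={4,5,8,9}: V {3,5,6,7,8,9}->{3,5,6,7}; W {4,5,8,9}->{5,8,9}
Constraint 3 (Y < V) on D(Y)={2,4,6} D(V)={3,5,6,7}: no change
So after constraint 3: D(W) = {5,8,9}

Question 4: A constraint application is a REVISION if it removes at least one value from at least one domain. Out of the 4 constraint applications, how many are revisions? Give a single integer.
Constraint 1 (Y != W) on D(Y)={2,4,6} D(W)={4,5,8,9}: no change => not a revision
Constraint 2 (Y + V = W) on D(Y)={2,4,6} D(V)={3,5,6,7,8,9} D(W)={4,5,8,9}: V {3,5,6,7,8,9}->{3,5,6,7}; W {4,5,8,9}->{5,8,9} => REVISION
Constraint 3 (Y < V) on D(Y)={2,4,6} D(V)={3,5,6,7}: no change => not a revision
Constraint 4 (W < Y) on D(W)={5,8,9} D(Y)={2,4,6}: W {5,8,9}->{5}; Y {2,4,6}->{6} => REVISION
Total revisions = 2

Answer: 2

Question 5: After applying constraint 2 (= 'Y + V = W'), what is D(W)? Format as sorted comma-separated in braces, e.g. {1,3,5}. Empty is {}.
Answer: {5,8,9}

Derivation:
Constraint 1 (Y != W) on D(Y)={2,4,6} D(W)={4,5,8,9}: no change
Constraint 2 (Y + V = W) on D(Y)={2,4,6} D(V)={3,5,6,7,8,9} D(W)={4,5,8,9}: V {3,5,6,7,8,9}->{3,5,6,7}; W {4,5,8,9}->{5,8,9}
So after constraint 2: D(W) = {5,8,9}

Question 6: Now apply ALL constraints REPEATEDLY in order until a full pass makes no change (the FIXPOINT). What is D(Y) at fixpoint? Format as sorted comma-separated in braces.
Answer: {}

Derivation:
pass 0 (initial): D(Y)={2,4,6}
pass 1: V {3,5,6,7,8,9}->{3,5,6,7}; W {4,5,8,9}->{5}; Y {2,4,6}->{6}
pass 2: V {3,5,6,7}->{}; W {5}->{}; Y {6}->{}
pass 3: no change
Fixpoint after 3 passes: D(Y) = {}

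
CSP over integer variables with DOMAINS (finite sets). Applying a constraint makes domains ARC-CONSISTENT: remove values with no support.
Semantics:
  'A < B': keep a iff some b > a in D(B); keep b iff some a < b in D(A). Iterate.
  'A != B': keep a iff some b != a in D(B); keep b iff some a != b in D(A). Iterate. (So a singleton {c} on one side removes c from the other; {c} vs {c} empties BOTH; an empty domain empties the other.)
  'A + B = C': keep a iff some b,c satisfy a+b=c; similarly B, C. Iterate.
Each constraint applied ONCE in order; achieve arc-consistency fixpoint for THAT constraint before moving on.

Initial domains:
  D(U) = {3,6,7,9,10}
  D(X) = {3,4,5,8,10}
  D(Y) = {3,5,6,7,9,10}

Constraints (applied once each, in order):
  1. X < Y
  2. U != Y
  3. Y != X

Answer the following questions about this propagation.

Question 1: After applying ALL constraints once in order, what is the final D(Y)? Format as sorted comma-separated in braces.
Constraint 1 (X < Y) on D(X)={3,4,5,8,10} D(Y)={3,5,6,7,9,10}: X {3,4,5,8,10}->{3,4,5,8}; Y {3,5,6,7,9,10}->{5,6,7,9,10}
Constraint 2 (U != Y) on D(U)={3,6,7,9,10} D(Y)={5,6,7,9,10}: no change
Constraint 3 (Y != X) on D(Y)={5,6,7,9,10} D(X)={3,4,5,8}: no change
So after all 3 constraints: D(Y) = {5,6,7,9,10}

Answer: {5,6,7,9,10}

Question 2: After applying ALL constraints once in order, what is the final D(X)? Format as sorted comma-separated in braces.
Constraint 1 (X < Y) on D(X)={3,4,5,8,10} D(Y)={3,5,6,7,9,10}: X {3,4,5,8,10}->{3,4,5,8}; Y {3,5,6,7,9,10}->{5,6,7,9,10}
Constraint 2 (U != Y) on D(U)={3,6,7,9,10} D(Y)={5,6,7,9,10}: no change
Constraint 3 (Y != X) on D(Y)={5,6,7,9,10} D(X)={3,4,5,8}: no change
So after all 3 constraints: D(X) = {3,4,5,8}

Answer: {3,4,5,8}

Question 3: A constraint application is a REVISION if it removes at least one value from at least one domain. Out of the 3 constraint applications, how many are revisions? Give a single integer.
Answer: 1

Derivation:
Constraint 1 (X < Y) on D(X)={3,4,5,8,10} D(Y)={3,5,6,7,9,10}: X {3,4,5,8,10}->{3,4,5,8}; Y {3,5,6,7,9,10}->{5,6,7,9,10} => REVISION
Constraint 2 (U != Y) on D(U)={3,6,7,9,10} D(Y)={5,6,7,9,10}: no change => not a revision
Constraint 3 (Y != X) on D(Y)={5,6,7,9,10} D(X)={3,4,5,8}: no change => not a revision
Total revisions = 1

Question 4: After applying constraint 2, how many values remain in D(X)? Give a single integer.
Answer: 4

Derivation:
Constraint 1 (X < Y) on D(X)={3,4,5,8,10} D(Y)={3,5,6,7,9,10}: X {3,4,5,8,10}->{3,4,5,8}; Y {3,5,6,7,9,10}->{5,6,7,9,10}
Constraint 2 (U != Y) on D(U)={3,6,7,9,10} D(Y)={5,6,7,9,10}: no change
So after constraint 2: D(X)={3,4,5,8}, size = 4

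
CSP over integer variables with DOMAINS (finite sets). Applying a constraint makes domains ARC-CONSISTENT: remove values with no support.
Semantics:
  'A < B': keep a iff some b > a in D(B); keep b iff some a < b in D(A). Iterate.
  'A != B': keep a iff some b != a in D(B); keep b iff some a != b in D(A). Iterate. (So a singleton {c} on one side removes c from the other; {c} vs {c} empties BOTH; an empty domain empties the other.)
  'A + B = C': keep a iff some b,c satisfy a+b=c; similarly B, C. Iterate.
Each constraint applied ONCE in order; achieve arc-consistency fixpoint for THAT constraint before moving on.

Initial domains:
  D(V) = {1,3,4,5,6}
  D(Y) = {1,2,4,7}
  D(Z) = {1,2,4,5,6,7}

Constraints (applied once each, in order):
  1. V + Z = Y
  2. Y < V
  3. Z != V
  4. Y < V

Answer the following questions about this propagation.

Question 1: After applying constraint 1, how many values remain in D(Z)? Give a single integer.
Answer: 4

Derivation:
Constraint 1 (V + Z = Y) on D(V)={1,3,4,5,6} D(Z)={1,2,4,5,6,7} D(Y)={1,2,4,7}: V {1,3,4,5,6}->{1,3,5,6}; Z {1,2,4,5,6,7}->{1,2,4,6}; Y {1,2,4,7}->{2,4,7}
So after constraint 1: D(Z)={1,2,4,6}, size = 4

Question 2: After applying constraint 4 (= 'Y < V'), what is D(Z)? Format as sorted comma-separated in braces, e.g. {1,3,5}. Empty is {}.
Constraint 1 (V + Z = Y) on D(V)={1,3,4,5,6} D(Z)={1,2,4,5,6,7} D(Y)={1,2,4,7}: V {1,3,4,5,6}->{1,3,5,6}; Z {1,2,4,5,6,7}->{1,2,4,6}; Y {1,2,4,7}->{2,4,7}
Constraint 2 (Y < V) on D(Y)={2,4,7} D(V)={1,3,5,6}: Y {2,4,7}->{2,4}; V {1,3,5,6}->{3,5,6}
Constraint 3 (Z != V) on D(Z)={1,2,4,6} D(V)={3,5,6}: no change
Constraint 4 (Y < V) on D(Y)={2,4} D(V)={3,5,6}: no change
So after constraint 4: D(Z) = {1,2,4,6}

Answer: {1,2,4,6}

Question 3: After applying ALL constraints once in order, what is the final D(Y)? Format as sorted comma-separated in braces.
Constraint 1 (V + Z = Y) on D(V)={1,3,4,5,6} D(Z)={1,2,4,5,6,7} D(Y)={1,2,4,7}: V {1,3,4,5,6}->{1,3,5,6}; Z {1,2,4,5,6,7}->{1,2,4,6}; Y {1,2,4,7}->{2,4,7}
Constraint 2 (Y < V) on D(Y)={2,4,7} D(V)={1,3,5,6}: Y {2,4,7}->{2,4}; V {1,3,5,6}->{3,5,6}
Constraint 3 (Z != V) on D(Z)={1,2,4,6} D(V)={3,5,6}: no change
Constraint 4 (Y < V) on D(Y)={2,4} D(V)={3,5,6}: no change
So after all 4 constraints: D(Y) = {2,4}

Answer: {2,4}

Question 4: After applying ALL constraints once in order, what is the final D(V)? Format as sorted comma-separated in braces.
Answer: {3,5,6}

Derivation:
Constraint 1 (V + Z = Y) on D(V)={1,3,4,5,6} D(Z)={1,2,4,5,6,7} D(Y)={1,2,4,7}: V {1,3,4,5,6}->{1,3,5,6}; Z {1,2,4,5,6,7}->{1,2,4,6}; Y {1,2,4,7}->{2,4,7}
Constraint 2 (Y < V) on D(Y)={2,4,7} D(V)={1,3,5,6}: Y {2,4,7}->{2,4}; V {1,3,5,6}->{3,5,6}
Constraint 3 (Z != V) on D(Z)={1,2,4,6} D(V)={3,5,6}: no change
Constraint 4 (Y < V) on D(Y)={2,4} D(V)={3,5,6}: no change
So after all 4 constraints: D(V) = {3,5,6}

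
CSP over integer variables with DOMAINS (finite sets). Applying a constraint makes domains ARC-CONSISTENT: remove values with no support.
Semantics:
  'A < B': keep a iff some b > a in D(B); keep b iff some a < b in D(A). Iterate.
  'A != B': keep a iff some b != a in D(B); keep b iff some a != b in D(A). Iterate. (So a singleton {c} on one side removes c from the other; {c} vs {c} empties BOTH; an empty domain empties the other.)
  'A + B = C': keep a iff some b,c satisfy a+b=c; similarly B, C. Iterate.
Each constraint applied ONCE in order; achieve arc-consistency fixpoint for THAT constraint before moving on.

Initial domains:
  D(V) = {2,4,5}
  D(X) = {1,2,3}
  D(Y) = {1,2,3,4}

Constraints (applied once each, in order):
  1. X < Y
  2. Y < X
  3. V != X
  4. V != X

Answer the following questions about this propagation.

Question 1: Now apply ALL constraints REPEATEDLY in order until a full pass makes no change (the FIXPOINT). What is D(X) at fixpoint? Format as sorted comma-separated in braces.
Answer: {}

Derivation:
pass 0 (initial): D(X)={1,2,3}
pass 1: X {1,2,3}->{3}; Y {1,2,3,4}->{2}
pass 2: V {2,4,5}->{}; X {3}->{}; Y {2}->{}
pass 3: no change
Fixpoint after 3 passes: D(X) = {}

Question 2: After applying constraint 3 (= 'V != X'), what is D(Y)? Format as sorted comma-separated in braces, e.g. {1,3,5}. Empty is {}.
Answer: {2}

Derivation:
Constraint 1 (X < Y) on D(X)={1,2,3} D(Y)={1,2,3,4}: Y {1,2,3,4}->{2,3,4}
Constraint 2 (Y < X) on D(Y)={2,3,4} D(X)={1,2,3}: Y {2,3,4}->{2}; X {1,2,3}->{3}
Constraint 3 (V != X) on D(V)={2,4,5} D(X)={3}: no change
So after constraint 3: D(Y) = {2}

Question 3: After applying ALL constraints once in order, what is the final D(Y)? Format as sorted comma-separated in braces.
Answer: {2}

Derivation:
Constraint 1 (X < Y) on D(X)={1,2,3} D(Y)={1,2,3,4}: Y {1,2,3,4}->{2,3,4}
Constraint 2 (Y < X) on D(Y)={2,3,4} D(X)={1,2,3}: Y {2,3,4}->{2}; X {1,2,3}->{3}
Constraint 3 (V != X) on D(V)={2,4,5} D(X)={3}: no change
Constraint 4 (V != X) on D(V)={2,4,5} D(X)={3}: no change
So after all 4 constraints: D(Y) = {2}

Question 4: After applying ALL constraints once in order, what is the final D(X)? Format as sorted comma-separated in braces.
Constraint 1 (X < Y) on D(X)={1,2,3} D(Y)={1,2,3,4}: Y {1,2,3,4}->{2,3,4}
Constraint 2 (Y < X) on D(Y)={2,3,4} D(X)={1,2,3}: Y {2,3,4}->{2}; X {1,2,3}->{3}
Constraint 3 (V != X) on D(V)={2,4,5} D(X)={3}: no change
Constraint 4 (V != X) on D(V)={2,4,5} D(X)={3}: no change
So after all 4 constraints: D(X) = {3}

Answer: {3}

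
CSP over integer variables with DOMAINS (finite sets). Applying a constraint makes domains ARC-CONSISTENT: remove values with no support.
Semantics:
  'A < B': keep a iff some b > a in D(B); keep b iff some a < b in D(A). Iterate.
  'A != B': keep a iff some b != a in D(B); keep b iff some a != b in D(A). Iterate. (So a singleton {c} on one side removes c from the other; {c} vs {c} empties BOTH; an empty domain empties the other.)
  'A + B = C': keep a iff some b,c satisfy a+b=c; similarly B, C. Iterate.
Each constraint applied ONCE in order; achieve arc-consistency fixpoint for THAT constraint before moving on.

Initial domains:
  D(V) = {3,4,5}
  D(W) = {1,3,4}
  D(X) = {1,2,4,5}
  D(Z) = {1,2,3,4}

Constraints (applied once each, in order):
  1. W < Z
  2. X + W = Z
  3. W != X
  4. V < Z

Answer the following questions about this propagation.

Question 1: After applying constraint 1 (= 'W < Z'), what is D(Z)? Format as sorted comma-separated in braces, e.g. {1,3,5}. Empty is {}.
Answer: {2,3,4}

Derivation:
Constraint 1 (W < Z) on D(W)={1,3,4} D(Z)={1,2,3,4}: W {1,3,4}->{1,3}; Z {1,2,3,4}->{2,3,4}
So after constraint 1: D(Z) = {2,3,4}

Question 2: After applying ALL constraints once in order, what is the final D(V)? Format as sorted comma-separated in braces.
Constraint 1 (W < Z) on D(W)={1,3,4} D(Z)={1,2,3,4}: W {1,3,4}->{1,3}; Z {1,2,3,4}->{2,3,4}
Constraint 2 (X + W = Z) on D(X)={1,2,4,5} D(W)={1,3} D(Z)={2,3,4}: X {1,2,4,5}->{1,2}
Constraint 3 (W != X) on D(W)={1,3} D(X)={1,2}: no change
Constraint 4 (V < Z) on D(V)={3,4,5} D(Z)={2,3,4}: V {3,4,5}->{3}; Z {2,3,4}->{4}
So after all 4 constraints: D(V) = {3}

Answer: {3}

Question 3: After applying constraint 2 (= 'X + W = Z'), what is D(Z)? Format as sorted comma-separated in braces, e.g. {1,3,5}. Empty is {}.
Constraint 1 (W < Z) on D(W)={1,3,4} D(Z)={1,2,3,4}: W {1,3,4}->{1,3}; Z {1,2,3,4}->{2,3,4}
Constraint 2 (X + W = Z) on D(X)={1,2,4,5} D(W)={1,3} D(Z)={2,3,4}: X {1,2,4,5}->{1,2}
So after constraint 2: D(Z) = {2,3,4}

Answer: {2,3,4}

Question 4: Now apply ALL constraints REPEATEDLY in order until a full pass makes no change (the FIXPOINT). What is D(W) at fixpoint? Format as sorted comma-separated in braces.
Answer: {3}

Derivation:
pass 0 (initial): D(W)={1,3,4}
pass 1: V {3,4,5}->{3}; W {1,3,4}->{1,3}; X {1,2,4,5}->{1,2}; Z {1,2,3,4}->{4}
pass 2: W {1,3}->{3}; X {1,2}->{1}
pass 3: no change
Fixpoint after 3 passes: D(W) = {3}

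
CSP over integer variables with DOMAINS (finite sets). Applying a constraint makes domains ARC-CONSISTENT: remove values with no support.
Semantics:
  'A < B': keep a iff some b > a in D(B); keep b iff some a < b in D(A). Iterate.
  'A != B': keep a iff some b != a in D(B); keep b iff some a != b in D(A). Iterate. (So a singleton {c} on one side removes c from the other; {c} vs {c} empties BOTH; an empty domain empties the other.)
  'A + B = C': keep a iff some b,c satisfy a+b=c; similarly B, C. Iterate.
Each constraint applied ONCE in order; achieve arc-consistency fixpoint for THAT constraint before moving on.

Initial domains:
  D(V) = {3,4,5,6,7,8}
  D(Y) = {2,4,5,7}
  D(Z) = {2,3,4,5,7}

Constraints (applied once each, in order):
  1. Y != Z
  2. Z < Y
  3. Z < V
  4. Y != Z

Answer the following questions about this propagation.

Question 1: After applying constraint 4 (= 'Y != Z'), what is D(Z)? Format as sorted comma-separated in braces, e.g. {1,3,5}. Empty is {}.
Answer: {2,3,4,5}

Derivation:
Constraint 1 (Y != Z) on D(Y)={2,4,5,7} D(Z)={2,3,4,5,7}: no change
Constraint 2 (Z < Y) on D(Z)={2,3,4,5,7} D(Y)={2,4,5,7}: Z {2,3,4,5,7}->{2,3,4,5}; Y {2,4,5,7}->{4,5,7}
Constraint 3 (Z < V) on D(Z)={2,3,4,5} D(V)={3,4,5,6,7,8}: no change
Constraint 4 (Y != Z) on D(Y)={4,5,7} D(Z)={2,3,4,5}: no change
So after constraint 4: D(Z) = {2,3,4,5}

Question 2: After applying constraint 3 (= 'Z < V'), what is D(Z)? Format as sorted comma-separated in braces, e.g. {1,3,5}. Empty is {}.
Constraint 1 (Y != Z) on D(Y)={2,4,5,7} D(Z)={2,3,4,5,7}: no change
Constraint 2 (Z < Y) on D(Z)={2,3,4,5,7} D(Y)={2,4,5,7}: Z {2,3,4,5,7}->{2,3,4,5}; Y {2,4,5,7}->{4,5,7}
Constraint 3 (Z < V) on D(Z)={2,3,4,5} D(V)={3,4,5,6,7,8}: no change
So after constraint 3: D(Z) = {2,3,4,5}

Answer: {2,3,4,5}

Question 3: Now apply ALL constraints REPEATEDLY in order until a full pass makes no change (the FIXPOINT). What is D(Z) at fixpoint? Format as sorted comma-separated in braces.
Answer: {2,3,4,5}

Derivation:
pass 0 (initial): D(Z)={2,3,4,5,7}
pass 1: Y {2,4,5,7}->{4,5,7}; Z {2,3,4,5,7}->{2,3,4,5}
pass 2: no change
Fixpoint after 2 passes: D(Z) = {2,3,4,5}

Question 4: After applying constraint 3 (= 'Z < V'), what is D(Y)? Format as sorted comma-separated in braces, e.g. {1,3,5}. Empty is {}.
Constraint 1 (Y != Z) on D(Y)={2,4,5,7} D(Z)={2,3,4,5,7}: no change
Constraint 2 (Z < Y) on D(Z)={2,3,4,5,7} D(Y)={2,4,5,7}: Z {2,3,4,5,7}->{2,3,4,5}; Y {2,4,5,7}->{4,5,7}
Constraint 3 (Z < V) on D(Z)={2,3,4,5} D(V)={3,4,5,6,7,8}: no change
So after constraint 3: D(Y) = {4,5,7}

Answer: {4,5,7}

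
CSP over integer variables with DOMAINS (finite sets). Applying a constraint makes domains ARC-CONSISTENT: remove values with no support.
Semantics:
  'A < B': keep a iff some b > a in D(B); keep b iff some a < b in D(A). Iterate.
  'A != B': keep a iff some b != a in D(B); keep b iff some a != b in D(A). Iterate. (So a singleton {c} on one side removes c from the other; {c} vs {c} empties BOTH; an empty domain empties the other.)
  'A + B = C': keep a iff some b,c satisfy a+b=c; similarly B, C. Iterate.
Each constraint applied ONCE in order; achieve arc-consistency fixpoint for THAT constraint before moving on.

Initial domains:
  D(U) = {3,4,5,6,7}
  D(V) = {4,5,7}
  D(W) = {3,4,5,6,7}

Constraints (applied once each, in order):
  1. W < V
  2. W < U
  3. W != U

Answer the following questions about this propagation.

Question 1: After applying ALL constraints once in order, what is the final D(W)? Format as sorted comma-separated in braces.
Answer: {3,4,5,6}

Derivation:
Constraint 1 (W < V) on D(W)={3,4,5,6,7} D(V)={4,5,7}: W {3,4,5,6,7}->{3,4,5,6}
Constraint 2 (W < U) on D(W)={3,4,5,6} D(U)={3,4,5,6,7}: U {3,4,5,6,7}->{4,5,6,7}
Constraint 3 (W != U) on D(W)={3,4,5,6} D(U)={4,5,6,7}: no change
So after all 3 constraints: D(W) = {3,4,5,6}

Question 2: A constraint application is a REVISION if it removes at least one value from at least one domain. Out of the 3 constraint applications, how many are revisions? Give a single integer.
Answer: 2

Derivation:
Constraint 1 (W < V) on D(W)={3,4,5,6,7} D(V)={4,5,7}: W {3,4,5,6,7}->{3,4,5,6} => REVISION
Constraint 2 (W < U) on D(W)={3,4,5,6} D(U)={3,4,5,6,7}: U {3,4,5,6,7}->{4,5,6,7} => REVISION
Constraint 3 (W != U) on D(W)={3,4,5,6} D(U)={4,5,6,7}: no change => not a revision
Total revisions = 2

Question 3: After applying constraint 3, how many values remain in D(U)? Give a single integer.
Constraint 1 (W < V) on D(W)={3,4,5,6,7} D(V)={4,5,7}: W {3,4,5,6,7}->{3,4,5,6}
Constraint 2 (W < U) on D(W)={3,4,5,6} D(U)={3,4,5,6,7}: U {3,4,5,6,7}->{4,5,6,7}
Constraint 3 (W != U) on D(W)={3,4,5,6} D(U)={4,5,6,7}: no change
So after constraint 3: D(U)={4,5,6,7}, size = 4

Answer: 4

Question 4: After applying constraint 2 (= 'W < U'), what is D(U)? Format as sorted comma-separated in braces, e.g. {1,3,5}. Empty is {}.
Constraint 1 (W < V) on D(W)={3,4,5,6,7} D(V)={4,5,7}: W {3,4,5,6,7}->{3,4,5,6}
Constraint 2 (W < U) on D(W)={3,4,5,6} D(U)={3,4,5,6,7}: U {3,4,5,6,7}->{4,5,6,7}
So after constraint 2: D(U) = {4,5,6,7}

Answer: {4,5,6,7}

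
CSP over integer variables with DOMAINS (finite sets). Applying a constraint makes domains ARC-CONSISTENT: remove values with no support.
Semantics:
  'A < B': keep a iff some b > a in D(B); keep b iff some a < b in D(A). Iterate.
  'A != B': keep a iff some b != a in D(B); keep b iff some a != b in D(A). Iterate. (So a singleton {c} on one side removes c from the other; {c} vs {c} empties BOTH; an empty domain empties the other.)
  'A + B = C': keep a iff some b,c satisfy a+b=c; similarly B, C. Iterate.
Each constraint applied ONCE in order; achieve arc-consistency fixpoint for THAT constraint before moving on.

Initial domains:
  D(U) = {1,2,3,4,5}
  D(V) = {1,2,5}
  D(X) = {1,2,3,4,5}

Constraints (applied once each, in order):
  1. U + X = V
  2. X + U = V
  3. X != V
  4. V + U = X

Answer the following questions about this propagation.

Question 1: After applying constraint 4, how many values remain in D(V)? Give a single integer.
Answer: 1

Derivation:
Constraint 1 (U + X = V) on D(U)={1,2,3,4,5} D(X)={1,2,3,4,5} D(V)={1,2,5}: U {1,2,3,4,5}->{1,2,3,4}; X {1,2,3,4,5}->{1,2,3,4}; V {1,2,5}->{2,5}
Constraint 2 (X + U = V) on D(X)={1,2,3,4} D(U)={1,2,3,4} D(V)={2,5}: no change
Constraint 3 (X != V) on D(X)={1,2,3,4} D(V)={2,5}: no change
Constraint 4 (V + U = X) on D(V)={2,5} D(U)={1,2,3,4} D(X)={1,2,3,4}: V {2,5}->{2}; U {1,2,3,4}->{1,2}; X {1,2,3,4}->{3,4}
So after constraint 4: D(V)={2}, size = 1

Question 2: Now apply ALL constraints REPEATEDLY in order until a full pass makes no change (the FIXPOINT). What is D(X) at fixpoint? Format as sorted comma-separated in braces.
Answer: {}

Derivation:
pass 0 (initial): D(X)={1,2,3,4,5}
pass 1: U {1,2,3,4,5}->{1,2}; V {1,2,5}->{2}; X {1,2,3,4,5}->{3,4}
pass 2: U {1,2}->{}; V {2}->{}; X {3,4}->{}
pass 3: no change
Fixpoint after 3 passes: D(X) = {}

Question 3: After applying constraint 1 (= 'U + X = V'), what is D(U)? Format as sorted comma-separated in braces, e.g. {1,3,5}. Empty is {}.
Constraint 1 (U + X = V) on D(U)={1,2,3,4,5} D(X)={1,2,3,4,5} D(V)={1,2,5}: U {1,2,3,4,5}->{1,2,3,4}; X {1,2,3,4,5}->{1,2,3,4}; V {1,2,5}->{2,5}
So after constraint 1: D(U) = {1,2,3,4}

Answer: {1,2,3,4}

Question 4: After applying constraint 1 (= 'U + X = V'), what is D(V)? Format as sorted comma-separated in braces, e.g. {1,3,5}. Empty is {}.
Answer: {2,5}

Derivation:
Constraint 1 (U + X = V) on D(U)={1,2,3,4,5} D(X)={1,2,3,4,5} D(V)={1,2,5}: U {1,2,3,4,5}->{1,2,3,4}; X {1,2,3,4,5}->{1,2,3,4}; V {1,2,5}->{2,5}
So after constraint 1: D(V) = {2,5}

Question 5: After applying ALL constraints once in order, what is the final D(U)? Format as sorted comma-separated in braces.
Constraint 1 (U + X = V) on D(U)={1,2,3,4,5} D(X)={1,2,3,4,5} D(V)={1,2,5}: U {1,2,3,4,5}->{1,2,3,4}; X {1,2,3,4,5}->{1,2,3,4}; V {1,2,5}->{2,5}
Constraint 2 (X + U = V) on D(X)={1,2,3,4} D(U)={1,2,3,4} D(V)={2,5}: no change
Constraint 3 (X != V) on D(X)={1,2,3,4} D(V)={2,5}: no change
Constraint 4 (V + U = X) on D(V)={2,5} D(U)={1,2,3,4} D(X)={1,2,3,4}: V {2,5}->{2}; U {1,2,3,4}->{1,2}; X {1,2,3,4}->{3,4}
So after all 4 constraints: D(U) = {1,2}

Answer: {1,2}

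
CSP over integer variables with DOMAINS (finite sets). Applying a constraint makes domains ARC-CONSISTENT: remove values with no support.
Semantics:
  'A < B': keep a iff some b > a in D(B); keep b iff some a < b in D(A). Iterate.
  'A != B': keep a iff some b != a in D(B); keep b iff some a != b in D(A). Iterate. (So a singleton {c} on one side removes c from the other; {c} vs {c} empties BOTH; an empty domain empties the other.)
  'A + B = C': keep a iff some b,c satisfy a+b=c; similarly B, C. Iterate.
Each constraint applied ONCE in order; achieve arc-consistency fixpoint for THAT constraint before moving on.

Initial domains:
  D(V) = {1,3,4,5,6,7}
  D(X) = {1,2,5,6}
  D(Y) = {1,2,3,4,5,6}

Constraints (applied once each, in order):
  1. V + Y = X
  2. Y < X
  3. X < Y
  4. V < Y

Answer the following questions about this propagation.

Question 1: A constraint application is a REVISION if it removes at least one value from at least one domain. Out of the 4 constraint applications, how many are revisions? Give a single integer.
Answer: 3

Derivation:
Constraint 1 (V + Y = X) on D(V)={1,3,4,5,6,7} D(Y)={1,2,3,4,5,6} D(X)={1,2,5,6}: V {1,3,4,5,6,7}->{1,3,4,5}; Y {1,2,3,4,5,6}->{1,2,3,4,5}; X {1,2,5,6}->{2,5,6} => REVISION
Constraint 2 (Y < X) on D(Y)={1,2,3,4,5} D(X)={2,5,6}: no change => not a revision
Constraint 3 (X < Y) on D(X)={2,5,6} D(Y)={1,2,3,4,5}: X {2,5,6}->{2}; Y {1,2,3,4,5}->{3,4,5} => REVISION
Constraint 4 (V < Y) on D(V)={1,3,4,5} D(Y)={3,4,5}: V {1,3,4,5}->{1,3,4} => REVISION
Total revisions = 3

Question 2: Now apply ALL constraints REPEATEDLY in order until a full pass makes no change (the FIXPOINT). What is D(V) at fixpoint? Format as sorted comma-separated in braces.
Answer: {}

Derivation:
pass 0 (initial): D(V)={1,3,4,5,6,7}
pass 1: V {1,3,4,5,6,7}->{1,3,4}; X {1,2,5,6}->{2}; Y {1,2,3,4,5,6}->{3,4,5}
pass 2: V {1,3,4}->{}; X {2}->{}; Y {3,4,5}->{}
pass 3: no change
Fixpoint after 3 passes: D(V) = {}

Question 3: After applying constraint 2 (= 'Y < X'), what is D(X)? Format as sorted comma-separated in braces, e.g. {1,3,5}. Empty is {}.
Answer: {2,5,6}

Derivation:
Constraint 1 (V + Y = X) on D(V)={1,3,4,5,6,7} D(Y)={1,2,3,4,5,6} D(X)={1,2,5,6}: V {1,3,4,5,6,7}->{1,3,4,5}; Y {1,2,3,4,5,6}->{1,2,3,4,5}; X {1,2,5,6}->{2,5,6}
Constraint 2 (Y < X) on D(Y)={1,2,3,4,5} D(X)={2,5,6}: no change
So after constraint 2: D(X) = {2,5,6}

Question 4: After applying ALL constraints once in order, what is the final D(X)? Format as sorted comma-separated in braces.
Answer: {2}

Derivation:
Constraint 1 (V + Y = X) on D(V)={1,3,4,5,6,7} D(Y)={1,2,3,4,5,6} D(X)={1,2,5,6}: V {1,3,4,5,6,7}->{1,3,4,5}; Y {1,2,3,4,5,6}->{1,2,3,4,5}; X {1,2,5,6}->{2,5,6}
Constraint 2 (Y < X) on D(Y)={1,2,3,4,5} D(X)={2,5,6}: no change
Constraint 3 (X < Y) on D(X)={2,5,6} D(Y)={1,2,3,4,5}: X {2,5,6}->{2}; Y {1,2,3,4,5}->{3,4,5}
Constraint 4 (V < Y) on D(V)={1,3,4,5} D(Y)={3,4,5}: V {1,3,4,5}->{1,3,4}
So after all 4 constraints: D(X) = {2}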